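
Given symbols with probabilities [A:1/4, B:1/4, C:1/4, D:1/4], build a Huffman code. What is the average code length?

Huffman tree construction:
Combine smallest probabilities repeatedly
Resulting codes:
  A: 00 (length 2)
  B: 01 (length 2)
  C: 10 (length 2)
  D: 11 (length 2)
Average length = Σ p(s) × length(s) = 2.0000 bits


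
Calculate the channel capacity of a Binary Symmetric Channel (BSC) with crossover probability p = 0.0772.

For BSC with error probability p:
C = 1 - H(p) where H(p) is binary entropy
H(0.0772) = -0.0772 × log₂(0.0772) - 0.9228 × log₂(0.9228)
H(p) = 0.3922
C = 1 - 0.3922 = 0.6078 bits/use


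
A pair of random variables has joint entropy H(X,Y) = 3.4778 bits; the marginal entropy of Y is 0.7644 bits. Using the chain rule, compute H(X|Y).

Chain rule: H(X,Y) = H(X|Y) + H(Y)
H(X|Y) = H(X,Y) - H(Y) = 3.4778 - 0.7644 = 2.7134 bits


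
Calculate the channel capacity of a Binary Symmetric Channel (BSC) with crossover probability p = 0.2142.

For BSC with error probability p:
C = 1 - H(p) where H(p) is binary entropy
H(0.2142) = -0.2142 × log₂(0.2142) - 0.7858 × log₂(0.7858)
H(p) = 0.7494
C = 1 - 0.7494 = 0.2506 bits/use


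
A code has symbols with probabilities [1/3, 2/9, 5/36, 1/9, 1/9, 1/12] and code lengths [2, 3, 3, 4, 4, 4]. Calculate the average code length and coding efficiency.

Average length L = Σ p_i × l_i = 2.9722 bits
Entropy H = 2.4093 bits
Efficiency η = H/L × 100% = 81.06%


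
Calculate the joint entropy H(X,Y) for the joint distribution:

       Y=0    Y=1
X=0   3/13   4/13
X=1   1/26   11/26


H(X,Y) = -Σ p(x,y) log₂ p(x,y)
  p(0,0)=3/13: -0.2308 × log₂(0.2308) = 0.4882
  p(0,1)=4/13: -0.3077 × log₂(0.3077) = 0.5232
  p(1,0)=1/26: -0.0385 × log₂(0.0385) = 0.1808
  p(1,1)=11/26: -0.4231 × log₂(0.4231) = 0.5250
H(X,Y) = 1.7172 bits


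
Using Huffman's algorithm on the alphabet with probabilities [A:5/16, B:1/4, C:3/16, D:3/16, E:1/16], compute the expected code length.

Huffman tree construction:
Combine smallest probabilities repeatedly
Resulting codes:
  A: 11 (length 2)
  B: 01 (length 2)
  C: 101 (length 3)
  D: 00 (length 2)
  E: 100 (length 3)
Average length = Σ p(s) × length(s) = 2.2500 bits


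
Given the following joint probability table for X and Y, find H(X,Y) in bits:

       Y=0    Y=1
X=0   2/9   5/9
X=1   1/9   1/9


H(X,Y) = -Σ p(x,y) log₂ p(x,y)
  p(0,0)=2/9: -0.2222 × log₂(0.2222) = 0.4822
  p(0,1)=5/9: -0.5556 × log₂(0.5556) = 0.4711
  p(1,0)=1/9: -0.1111 × log₂(0.1111) = 0.3522
  p(1,1)=1/9: -0.1111 × log₂(0.1111) = 0.3522
H(X,Y) = 1.6577 bits


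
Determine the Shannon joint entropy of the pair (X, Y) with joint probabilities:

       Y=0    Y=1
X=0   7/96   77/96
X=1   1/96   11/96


H(X,Y) = -Σ p(x,y) log₂ p(x,y)
  p(0,0)=7/96: -0.0729 × log₂(0.0729) = 0.2755
  p(0,1)=77/96: -0.8021 × log₂(0.8021) = 0.2552
  p(1,0)=1/96: -0.0104 × log₂(0.0104) = 0.0686
  p(1,1)=11/96: -0.1146 × log₂(0.1146) = 0.3581
H(X,Y) = 0.9574 bits


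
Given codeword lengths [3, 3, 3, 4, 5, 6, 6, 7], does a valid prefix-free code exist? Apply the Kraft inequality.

Kraft inequality: Σ 2^(-l_i) ≤ 1 for prefix-free code
Calculating: 2^(-3) + 2^(-3) + 2^(-3) + 2^(-4) + 2^(-5) + 2^(-6) + 2^(-6) + 2^(-7)
= 0.125 + 0.125 + 0.125 + 0.0625 + 0.03125 + 0.015625 + 0.015625 + 0.0078125
= 0.5078
Since 0.5078 ≤ 1, prefix-free code exists


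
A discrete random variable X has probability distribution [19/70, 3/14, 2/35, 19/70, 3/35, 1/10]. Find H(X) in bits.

H(X) = -Σ p(x) log₂ p(x)
  -19/70 × log₂(19/70) = 0.5107
  -3/14 × log₂(3/14) = 0.4762
  -2/35 × log₂(2/35) = 0.2360
  -19/70 × log₂(19/70) = 0.5107
  -3/35 × log₂(3/35) = 0.3038
  -1/10 × log₂(1/10) = 0.3322
H(X) = 2.3695 bits


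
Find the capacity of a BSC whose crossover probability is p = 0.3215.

For BSC with error probability p:
C = 1 - H(p) where H(p) is binary entropy
H(0.3215) = -0.3215 × log₂(0.3215) - 0.6785 × log₂(0.6785)
H(p) = 0.9060
C = 1 - 0.9060 = 0.0940 bits/use


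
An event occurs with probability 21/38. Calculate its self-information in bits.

Information content I(x) = -log₂(p(x))
I = -log₂(21/38) = -log₂(0.5526)
I = 0.8556 bits


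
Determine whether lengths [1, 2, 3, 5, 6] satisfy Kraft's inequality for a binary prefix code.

Kraft inequality: Σ 2^(-l_i) ≤ 1 for prefix-free code
Calculating: 2^(-1) + 2^(-2) + 2^(-3) + 2^(-5) + 2^(-6)
= 0.5 + 0.25 + 0.125 + 0.03125 + 0.015625
= 0.9219
Since 0.9219 ≤ 1, prefix-free code exists


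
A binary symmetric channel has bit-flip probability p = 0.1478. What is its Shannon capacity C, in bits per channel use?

For BSC with error probability p:
C = 1 - H(p) where H(p) is binary entropy
H(0.1478) = -0.1478 × log₂(0.1478) - 0.8522 × log₂(0.8522)
H(p) = 0.6043
C = 1 - 0.6043 = 0.3957 bits/use


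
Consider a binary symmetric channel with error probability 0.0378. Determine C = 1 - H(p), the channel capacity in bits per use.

For BSC with error probability p:
C = 1 - H(p) where H(p) is binary entropy
H(0.0378) = -0.0378 × log₂(0.0378) - 0.9622 × log₂(0.9622)
H(p) = 0.2321
C = 1 - 0.2321 = 0.7679 bits/use


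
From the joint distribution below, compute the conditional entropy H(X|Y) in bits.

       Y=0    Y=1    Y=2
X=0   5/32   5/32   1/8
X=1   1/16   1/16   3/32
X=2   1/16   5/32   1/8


H(X|Y) = Σ_y p(y) H(X|Y=y)
  p(Y=0) = 9/32, H(X|Y=0) = 1.4355
  p(Y=1) = 3/8, H(X|Y=1) = 1.4834
  p(Y=2) = 11/32, H(X|Y=2) = 1.5726
H(X|Y) = 0.2812×1.4355 + 0.3750×1.4834 + 0.3438×1.5726 = 1.5006 bits


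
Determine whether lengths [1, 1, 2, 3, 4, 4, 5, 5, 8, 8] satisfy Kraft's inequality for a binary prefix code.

Kraft inequality: Σ 2^(-l_i) ≤ 1 for prefix-free code
Calculating: 2^(-1) + 2^(-1) + 2^(-2) + 2^(-3) + 2^(-4) + 2^(-4) + 2^(-5) + 2^(-5) + 2^(-8) + 2^(-8)
= 0.5 + 0.5 + 0.25 + 0.125 + 0.0625 + 0.0625 + 0.03125 + 0.03125 + 0.00390625 + 0.00390625
= 1.5703
Since 1.5703 > 1, prefix-free code does not exist


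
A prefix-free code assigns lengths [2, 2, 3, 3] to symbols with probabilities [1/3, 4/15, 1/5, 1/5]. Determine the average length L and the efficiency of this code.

Average length L = Σ p_i × l_i = 2.4000 bits
Entropy H = 1.9656 bits
Efficiency η = H/L × 100% = 81.90%


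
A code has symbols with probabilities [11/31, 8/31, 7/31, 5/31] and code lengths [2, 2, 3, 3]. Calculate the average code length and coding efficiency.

Average length L = Σ p_i × l_i = 2.3871 bits
Entropy H = 1.9440 bits
Efficiency η = H/L × 100% = 81.44%


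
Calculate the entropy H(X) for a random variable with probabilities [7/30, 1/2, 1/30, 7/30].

H(X) = -Σ p(x) log₂ p(x)
  -7/30 × log₂(7/30) = 0.4899
  -1/2 × log₂(1/2) = 0.5000
  -1/30 × log₂(1/30) = 0.1636
  -7/30 × log₂(7/30) = 0.4899
H(X) = 1.6433 bits


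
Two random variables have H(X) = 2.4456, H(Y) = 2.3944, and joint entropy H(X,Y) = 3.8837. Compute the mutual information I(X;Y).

I(X;Y) = H(X) + H(Y) - H(X,Y)
I(X;Y) = 2.4456 + 2.3944 - 3.8837 = 0.9563 bits


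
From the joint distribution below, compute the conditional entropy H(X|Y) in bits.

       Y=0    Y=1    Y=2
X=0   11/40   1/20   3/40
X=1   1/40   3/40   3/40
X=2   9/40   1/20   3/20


H(X|Y) = Σ_y p(y) H(X|Y=y)
  p(Y=0) = 21/40, H(X|Y=0) = 1.2217
  p(Y=1) = 7/40, H(X|Y=1) = 1.5567
  p(Y=2) = 3/10, H(X|Y=2) = 1.5000
H(X|Y) = 0.5250×1.2217 + 0.1750×1.5567 + 0.3000×1.5000 = 1.3638 bits


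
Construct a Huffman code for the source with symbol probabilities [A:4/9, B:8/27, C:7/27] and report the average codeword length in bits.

Huffman tree construction:
Combine smallest probabilities repeatedly
Resulting codes:
  A: 0 (length 1)
  B: 11 (length 2)
  C: 10 (length 2)
Average length = Σ p(s) × length(s) = 1.5556 bits


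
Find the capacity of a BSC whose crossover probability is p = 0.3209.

For BSC with error probability p:
C = 1 - H(p) where H(p) is binary entropy
H(0.3209) = -0.3209 × log₂(0.3209) - 0.6791 × log₂(0.6791)
H(p) = 0.9054
C = 1 - 0.9054 = 0.0946 bits/use


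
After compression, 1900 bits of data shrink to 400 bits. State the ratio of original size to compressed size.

Compression ratio = Original / Compressed
= 1900 / 400 = 4.75:1


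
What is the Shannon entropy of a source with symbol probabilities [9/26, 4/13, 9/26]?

H(X) = -Σ p(x) log₂ p(x)
  -9/26 × log₂(9/26) = 0.5298
  -4/13 × log₂(4/13) = 0.5232
  -9/26 × log₂(9/26) = 0.5298
H(X) = 1.5828 bits


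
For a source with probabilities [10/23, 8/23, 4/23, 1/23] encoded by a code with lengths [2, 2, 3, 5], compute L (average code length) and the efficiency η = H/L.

Average length L = Σ p_i × l_i = 2.3043 bits
Entropy H = 1.6879 bits
Efficiency η = H/L × 100% = 73.25%


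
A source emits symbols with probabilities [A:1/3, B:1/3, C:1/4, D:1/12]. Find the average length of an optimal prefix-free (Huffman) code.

Huffman tree construction:
Combine smallest probabilities repeatedly
Resulting codes:
  A: 10 (length 2)
  B: 11 (length 2)
  C: 01 (length 2)
  D: 00 (length 2)
Average length = Σ p(s) × length(s) = 2.0000 bits


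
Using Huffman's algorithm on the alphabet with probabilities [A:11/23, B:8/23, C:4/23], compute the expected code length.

Huffman tree construction:
Combine smallest probabilities repeatedly
Resulting codes:
  A: 0 (length 1)
  B: 11 (length 2)
  C: 10 (length 2)
Average length = Σ p(s) × length(s) = 1.5217 bits


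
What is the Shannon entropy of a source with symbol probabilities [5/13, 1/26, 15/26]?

H(X) = -Σ p(x) log₂ p(x)
  -5/13 × log₂(5/13) = 0.5302
  -1/26 × log₂(1/26) = 0.1808
  -15/26 × log₂(15/26) = 0.4578
H(X) = 1.1688 bits


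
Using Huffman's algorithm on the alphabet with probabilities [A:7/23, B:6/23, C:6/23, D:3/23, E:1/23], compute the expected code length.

Huffman tree construction:
Combine smallest probabilities repeatedly
Resulting codes:
  A: 11 (length 2)
  B: 01 (length 2)
  C: 10 (length 2)
  D: 001 (length 3)
  E: 000 (length 3)
Average length = Σ p(s) × length(s) = 2.1739 bits


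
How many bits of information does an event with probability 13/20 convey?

Information content I(x) = -log₂(p(x))
I = -log₂(13/20) = -log₂(0.6500)
I = 0.6215 bits


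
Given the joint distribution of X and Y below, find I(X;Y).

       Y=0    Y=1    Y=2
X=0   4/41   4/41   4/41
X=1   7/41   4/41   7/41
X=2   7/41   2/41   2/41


H(X) = 1.5495, H(Y) = 1.5433, H(X,Y) = 3.0416
I(X;Y) = H(X) + H(Y) - H(X,Y) = 0.0512 bits


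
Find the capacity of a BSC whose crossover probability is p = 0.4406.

For BSC with error probability p:
C = 1 - H(p) where H(p) is binary entropy
H(0.4406) = -0.4406 × log₂(0.4406) - 0.5594 × log₂(0.5594)
H(p) = 0.9898
C = 1 - 0.9898 = 0.0102 bits/use


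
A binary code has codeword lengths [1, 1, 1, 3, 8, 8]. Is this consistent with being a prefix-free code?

Kraft inequality: Σ 2^(-l_i) ≤ 1 for prefix-free code
Calculating: 2^(-1) + 2^(-1) + 2^(-1) + 2^(-3) + 2^(-8) + 2^(-8)
= 0.5 + 0.5 + 0.5 + 0.125 + 0.00390625 + 0.00390625
= 1.6328
Since 1.6328 > 1, prefix-free code does not exist


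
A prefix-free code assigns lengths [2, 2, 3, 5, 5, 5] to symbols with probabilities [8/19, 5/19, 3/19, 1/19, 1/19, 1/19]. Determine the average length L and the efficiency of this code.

Average length L = Σ p_i × l_i = 2.6316 bits
Entropy H = 2.1235 bits
Efficiency η = H/L × 100% = 80.69%


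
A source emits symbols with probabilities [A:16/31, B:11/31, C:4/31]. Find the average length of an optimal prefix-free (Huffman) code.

Huffman tree construction:
Combine smallest probabilities repeatedly
Resulting codes:
  A: 1 (length 1)
  B: 01 (length 2)
  C: 00 (length 2)
Average length = Σ p(s) × length(s) = 1.4839 bits


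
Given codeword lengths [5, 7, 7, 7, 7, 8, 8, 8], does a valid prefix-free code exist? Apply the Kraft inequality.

Kraft inequality: Σ 2^(-l_i) ≤ 1 for prefix-free code
Calculating: 2^(-5) + 2^(-7) + 2^(-7) + 2^(-7) + 2^(-7) + 2^(-8) + 2^(-8) + 2^(-8)
= 0.03125 + 0.0078125 + 0.0078125 + 0.0078125 + 0.0078125 + 0.00390625 + 0.00390625 + 0.00390625
= 0.0742
Since 0.0742 ≤ 1, prefix-free code exists


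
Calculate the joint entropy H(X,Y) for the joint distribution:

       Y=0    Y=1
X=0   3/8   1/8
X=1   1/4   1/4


H(X,Y) = -Σ p(x,y) log₂ p(x,y)
  p(0,0)=3/8: -0.3750 × log₂(0.3750) = 0.5306
  p(0,1)=1/8: -0.1250 × log₂(0.1250) = 0.3750
  p(1,0)=1/4: -0.2500 × log₂(0.2500) = 0.5000
  p(1,1)=1/4: -0.2500 × log₂(0.2500) = 0.5000
H(X,Y) = 1.9056 bits


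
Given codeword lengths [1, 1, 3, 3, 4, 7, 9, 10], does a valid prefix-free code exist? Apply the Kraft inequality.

Kraft inequality: Σ 2^(-l_i) ≤ 1 for prefix-free code
Calculating: 2^(-1) + 2^(-1) + 2^(-3) + 2^(-3) + 2^(-4) + 2^(-7) + 2^(-9) + 2^(-10)
= 0.5 + 0.5 + 0.125 + 0.125 + 0.0625 + 0.0078125 + 0.001953125 + 0.0009765625
= 1.3232
Since 1.3232 > 1, prefix-free code does not exist


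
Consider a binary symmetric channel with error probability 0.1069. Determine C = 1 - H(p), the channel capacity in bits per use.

For BSC with error probability p:
C = 1 - H(p) where H(p) is binary entropy
H(0.1069) = -0.1069 × log₂(0.1069) - 0.8931 × log₂(0.8931)
H(p) = 0.4905
C = 1 - 0.4905 = 0.5095 bits/use


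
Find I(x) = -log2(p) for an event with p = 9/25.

Information content I(x) = -log₂(p(x))
I = -log₂(9/25) = -log₂(0.3600)
I = 1.4739 bits


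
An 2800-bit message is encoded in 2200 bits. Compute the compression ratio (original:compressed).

Compression ratio = Original / Compressed
= 2800 / 2200 = 1.27:1


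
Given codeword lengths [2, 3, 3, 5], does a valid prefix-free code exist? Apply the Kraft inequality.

Kraft inequality: Σ 2^(-l_i) ≤ 1 for prefix-free code
Calculating: 2^(-2) + 2^(-3) + 2^(-3) + 2^(-5)
= 0.25 + 0.125 + 0.125 + 0.03125
= 0.5312
Since 0.5312 ≤ 1, prefix-free code exists


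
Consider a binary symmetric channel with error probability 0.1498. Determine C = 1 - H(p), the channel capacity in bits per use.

For BSC with error probability p:
C = 1 - H(p) where H(p) is binary entropy
H(0.1498) = -0.1498 × log₂(0.1498) - 0.8502 × log₂(0.8502)
H(p) = 0.6093
C = 1 - 0.6093 = 0.3907 bits/use


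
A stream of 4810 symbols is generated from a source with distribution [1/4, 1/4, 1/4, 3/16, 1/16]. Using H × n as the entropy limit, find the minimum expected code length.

Entropy H = 2.2028 bits/symbol
Minimum bits = H × n = 2.2028 × 4810
= 10595.56 bits


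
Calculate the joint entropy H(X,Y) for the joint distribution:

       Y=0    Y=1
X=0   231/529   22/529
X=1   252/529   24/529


H(X,Y) = -Σ p(x,y) log₂ p(x,y)
  p(0,0)=231/529: -0.4367 × log₂(0.4367) = 0.5220
  p(0,1)=22/529: -0.0416 × log₂(0.0416) = 0.1908
  p(1,0)=252/529: -0.4764 × log₂(0.4764) = 0.5096
  p(1,1)=24/529: -0.0454 × log₂(0.0454) = 0.2024
H(X,Y) = 1.4249 bits


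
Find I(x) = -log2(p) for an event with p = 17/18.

Information content I(x) = -log₂(p(x))
I = -log₂(17/18) = -log₂(0.9444)
I = 0.0825 bits


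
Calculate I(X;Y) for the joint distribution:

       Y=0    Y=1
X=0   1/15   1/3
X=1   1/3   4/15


H(X) = 0.9710, H(Y) = 0.9710, H(X,Y) = 1.8256
I(X;Y) = H(X) + H(Y) - H(X,Y) = 0.1163 bits


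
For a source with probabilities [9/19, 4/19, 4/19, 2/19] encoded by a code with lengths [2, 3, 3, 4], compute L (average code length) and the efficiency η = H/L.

Average length L = Σ p_i × l_i = 2.6316 bits
Entropy H = 1.7990 bits
Efficiency η = H/L × 100% = 68.36%


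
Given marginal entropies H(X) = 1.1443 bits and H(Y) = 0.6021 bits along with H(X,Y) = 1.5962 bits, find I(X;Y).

I(X;Y) = H(X) + H(Y) - H(X,Y)
I(X;Y) = 1.1443 + 0.6021 - 1.5962 = 0.1502 bits


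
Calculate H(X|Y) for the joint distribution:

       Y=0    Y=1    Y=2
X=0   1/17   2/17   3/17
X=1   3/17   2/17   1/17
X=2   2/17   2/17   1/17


H(X|Y) = Σ_y p(y) H(X|Y=y)
  p(Y=0) = 6/17, H(X|Y=0) = 1.4591
  p(Y=1) = 6/17, H(X|Y=1) = 1.5850
  p(Y=2) = 5/17, H(X|Y=2) = 1.3710
H(X|Y) = 0.3529×1.4591 + 0.3529×1.5850 + 0.2941×1.3710 = 1.4776 bits


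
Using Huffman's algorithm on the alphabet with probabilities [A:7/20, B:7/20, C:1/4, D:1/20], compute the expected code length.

Huffman tree construction:
Combine smallest probabilities repeatedly
Resulting codes:
  A: 11 (length 2)
  B: 0 (length 1)
  C: 101 (length 3)
  D: 100 (length 3)
Average length = Σ p(s) × length(s) = 1.9500 bits


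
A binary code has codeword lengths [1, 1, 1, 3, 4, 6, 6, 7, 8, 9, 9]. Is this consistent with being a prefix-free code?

Kraft inequality: Σ 2^(-l_i) ≤ 1 for prefix-free code
Calculating: 2^(-1) + 2^(-1) + 2^(-1) + 2^(-3) + 2^(-4) + 2^(-6) + 2^(-6) + 2^(-7) + 2^(-8) + 2^(-9) + 2^(-9)
= 0.5 + 0.5 + 0.5 + 0.125 + 0.0625 + 0.015625 + 0.015625 + 0.0078125 + 0.00390625 + 0.001953125 + 0.001953125
= 1.7344
Since 1.7344 > 1, prefix-free code does not exist


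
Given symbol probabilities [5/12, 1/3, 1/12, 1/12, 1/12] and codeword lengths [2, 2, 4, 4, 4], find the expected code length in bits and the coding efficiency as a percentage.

Average length L = Σ p_i × l_i = 2.5000 bits
Entropy H = 1.9508 bits
Efficiency η = H/L × 100% = 78.03%


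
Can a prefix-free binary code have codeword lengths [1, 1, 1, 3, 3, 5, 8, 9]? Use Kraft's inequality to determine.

Kraft inequality: Σ 2^(-l_i) ≤ 1 for prefix-free code
Calculating: 2^(-1) + 2^(-1) + 2^(-1) + 2^(-3) + 2^(-3) + 2^(-5) + 2^(-8) + 2^(-9)
= 0.5 + 0.5 + 0.5 + 0.125 + 0.125 + 0.03125 + 0.00390625 + 0.001953125
= 1.7871
Since 1.7871 > 1, prefix-free code does not exist


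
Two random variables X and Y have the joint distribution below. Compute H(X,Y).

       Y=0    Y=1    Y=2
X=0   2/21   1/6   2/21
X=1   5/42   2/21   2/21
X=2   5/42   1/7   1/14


H(X,Y) = -Σ p(x,y) log₂ p(x,y)
  p(0,0)=2/21: -0.0952 × log₂(0.0952) = 0.3231
  p(0,1)=1/6: -0.1667 × log₂(0.1667) = 0.4308
  p(0,2)=2/21: -0.0952 × log₂(0.0952) = 0.3231
  p(1,0)=5/42: -0.1190 × log₂(0.1190) = 0.3655
  p(1,1)=2/21: -0.0952 × log₂(0.0952) = 0.3231
  p(1,2)=2/21: -0.0952 × log₂(0.0952) = 0.3231
  p(2,0)=5/42: -0.1190 × log₂(0.1190) = 0.3655
  p(2,1)=1/7: -0.1429 × log₂(0.1429) = 0.4011
  p(2,2)=1/14: -0.0714 × log₂(0.0714) = 0.2720
H(X,Y) = 3.1272 bits


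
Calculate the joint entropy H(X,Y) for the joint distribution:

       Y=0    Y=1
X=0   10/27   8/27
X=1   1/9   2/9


H(X,Y) = -Σ p(x,y) log₂ p(x,y)
  p(0,0)=10/27: -0.3704 × log₂(0.3704) = 0.5307
  p(0,1)=8/27: -0.2963 × log₂(0.2963) = 0.5200
  p(1,0)=1/9: -0.1111 × log₂(0.1111) = 0.3522
  p(1,1)=2/9: -0.2222 × log₂(0.2222) = 0.4822
H(X,Y) = 1.8851 bits


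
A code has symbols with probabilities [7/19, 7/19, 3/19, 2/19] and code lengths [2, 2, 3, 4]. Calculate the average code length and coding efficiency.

Average length L = Σ p_i × l_i = 2.3684 bits
Entropy H = 1.8238 bits
Efficiency η = H/L × 100% = 77.01%


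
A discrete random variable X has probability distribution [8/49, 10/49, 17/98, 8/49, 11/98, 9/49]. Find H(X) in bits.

H(X) = -Σ p(x) log₂ p(x)
  -8/49 × log₂(8/49) = 0.4269
  -10/49 × log₂(10/49) = 0.4679
  -17/98 × log₂(17/98) = 0.4384
  -8/49 × log₂(8/49) = 0.4269
  -11/98 × log₂(11/98) = 0.3542
  -9/49 × log₂(9/49) = 0.4490
H(X) = 2.5633 bits


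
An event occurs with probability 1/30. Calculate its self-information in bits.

Information content I(x) = -log₂(p(x))
I = -log₂(1/30) = -log₂(0.0333)
I = 4.9069 bits


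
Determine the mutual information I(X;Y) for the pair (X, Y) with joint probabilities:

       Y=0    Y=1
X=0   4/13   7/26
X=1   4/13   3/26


H(X) = 0.9829, H(Y) = 0.9612, H(X,Y) = 1.9156
I(X;Y) = H(X) + H(Y) - H(X,Y) = 0.0285 bits


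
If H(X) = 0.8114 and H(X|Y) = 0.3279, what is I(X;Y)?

I(X;Y) = H(X) - H(X|Y)
I(X;Y) = 0.8114 - 0.3279 = 0.4835 bits


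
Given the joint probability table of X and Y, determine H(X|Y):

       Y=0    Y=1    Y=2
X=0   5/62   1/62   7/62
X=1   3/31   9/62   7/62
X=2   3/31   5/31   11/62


H(X|Y) = Σ_y p(y) H(X|Y=y)
  p(Y=0) = 17/62, H(X|Y=0) = 1.5799
  p(Y=1) = 10/31, H(X|Y=1) = 1.2345
  p(Y=2) = 25/62, H(X|Y=2) = 1.5496
H(X|Y) = 0.2742×1.5799 + 0.3226×1.2345 + 0.4032×1.5496 = 1.4562 bits


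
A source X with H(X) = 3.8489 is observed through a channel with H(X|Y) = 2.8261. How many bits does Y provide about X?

I(X;Y) = H(X) - H(X|Y)
I(X;Y) = 3.8489 - 2.8261 = 1.0228 bits


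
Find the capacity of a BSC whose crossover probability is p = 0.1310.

For BSC with error probability p:
C = 1 - H(p) where H(p) is binary entropy
H(0.1310) = -0.1310 × log₂(0.1310) - 0.8690 × log₂(0.8690)
H(p) = 0.5602
C = 1 - 0.5602 = 0.4398 bits/use


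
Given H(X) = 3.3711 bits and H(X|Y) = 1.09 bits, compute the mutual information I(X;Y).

I(X;Y) = H(X) - H(X|Y)
I(X;Y) = 3.3711 - 1.09 = 2.2811 bits


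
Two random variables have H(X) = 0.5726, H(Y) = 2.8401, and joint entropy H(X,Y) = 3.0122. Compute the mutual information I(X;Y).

I(X;Y) = H(X) + H(Y) - H(X,Y)
I(X;Y) = 0.5726 + 2.8401 - 3.0122 = 0.4005 bits


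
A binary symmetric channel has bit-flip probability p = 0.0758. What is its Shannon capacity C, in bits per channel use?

For BSC with error probability p:
C = 1 - H(p) where H(p) is binary entropy
H(0.0758) = -0.0758 × log₂(0.0758) - 0.9242 × log₂(0.9242)
H(p) = 0.3872
C = 1 - 0.3872 = 0.6128 bits/use


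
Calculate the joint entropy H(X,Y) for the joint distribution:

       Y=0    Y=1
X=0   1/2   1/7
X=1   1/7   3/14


H(X,Y) = -Σ p(x,y) log₂ p(x,y)
  p(0,0)=1/2: -0.5000 × log₂(0.5000) = 0.5000
  p(0,1)=1/7: -0.1429 × log₂(0.1429) = 0.4011
  p(1,0)=1/7: -0.1429 × log₂(0.1429) = 0.4011
  p(1,1)=3/14: -0.2143 × log₂(0.2143) = 0.4762
H(X,Y) = 1.7783 bits


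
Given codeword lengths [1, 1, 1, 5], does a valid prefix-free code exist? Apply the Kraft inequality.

Kraft inequality: Σ 2^(-l_i) ≤ 1 for prefix-free code
Calculating: 2^(-1) + 2^(-1) + 2^(-1) + 2^(-5)
= 0.5 + 0.5 + 0.5 + 0.03125
= 1.5312
Since 1.5312 > 1, prefix-free code does not exist


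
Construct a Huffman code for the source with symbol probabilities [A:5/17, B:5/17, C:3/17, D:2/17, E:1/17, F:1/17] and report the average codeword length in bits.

Huffman tree construction:
Combine smallest probabilities repeatedly
Resulting codes:
  A: 10 (length 2)
  B: 11 (length 2)
  C: 00 (length 2)
  D: 010 (length 3)
  E: 0110 (length 4)
  F: 0111 (length 4)
Average length = Σ p(s) × length(s) = 2.3529 bits


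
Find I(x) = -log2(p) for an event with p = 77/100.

Information content I(x) = -log₂(p(x))
I = -log₂(77/100) = -log₂(0.7700)
I = 0.3771 bits


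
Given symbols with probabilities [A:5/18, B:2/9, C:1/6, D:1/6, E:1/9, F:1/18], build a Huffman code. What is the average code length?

Huffman tree construction:
Combine smallest probabilities repeatedly
Resulting codes:
  A: 10 (length 2)
  B: 01 (length 2)
  C: 110 (length 3)
  D: 111 (length 3)
  E: 001 (length 3)
  F: 000 (length 3)
Average length = Σ p(s) × length(s) = 2.5000 bits


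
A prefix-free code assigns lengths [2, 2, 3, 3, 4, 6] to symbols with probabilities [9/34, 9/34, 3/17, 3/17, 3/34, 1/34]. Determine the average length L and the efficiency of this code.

Average length L = Σ p_i × l_i = 2.6471 bits
Entropy H = 2.3571 bits
Efficiency η = H/L × 100% = 89.05%


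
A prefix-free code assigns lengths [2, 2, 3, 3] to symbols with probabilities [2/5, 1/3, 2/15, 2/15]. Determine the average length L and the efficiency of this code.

Average length L = Σ p_i × l_i = 2.2667 bits
Entropy H = 1.8323 bits
Efficiency η = H/L × 100% = 80.84%


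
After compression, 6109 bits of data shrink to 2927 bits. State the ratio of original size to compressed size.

Compression ratio = Original / Compressed
= 6109 / 2927 = 2.09:1


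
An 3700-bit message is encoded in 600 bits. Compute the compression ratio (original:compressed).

Compression ratio = Original / Compressed
= 3700 / 600 = 6.17:1


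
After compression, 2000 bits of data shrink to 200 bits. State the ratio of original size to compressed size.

Compression ratio = Original / Compressed
= 2000 / 200 = 10.00:1


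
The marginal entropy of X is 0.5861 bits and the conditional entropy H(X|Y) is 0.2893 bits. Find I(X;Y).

I(X;Y) = H(X) - H(X|Y)
I(X;Y) = 0.5861 - 0.2893 = 0.2968 bits


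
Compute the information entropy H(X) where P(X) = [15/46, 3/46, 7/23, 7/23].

H(X) = -Σ p(x) log₂ p(x)
  -15/46 × log₂(15/46) = 0.5272
  -3/46 × log₂(3/46) = 0.2569
  -7/23 × log₂(7/23) = 0.5223
  -7/23 × log₂(7/23) = 0.5223
H(X) = 1.8287 bits


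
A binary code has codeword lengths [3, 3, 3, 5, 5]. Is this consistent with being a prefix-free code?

Kraft inequality: Σ 2^(-l_i) ≤ 1 for prefix-free code
Calculating: 2^(-3) + 2^(-3) + 2^(-3) + 2^(-5) + 2^(-5)
= 0.125 + 0.125 + 0.125 + 0.03125 + 0.03125
= 0.4375
Since 0.4375 ≤ 1, prefix-free code exists


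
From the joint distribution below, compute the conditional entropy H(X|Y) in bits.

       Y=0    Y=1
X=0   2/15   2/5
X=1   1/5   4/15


H(X|Y) = Σ_y p(y) H(X|Y=y)
  p(Y=0) = 1/3, H(X|Y=0) = 0.9710
  p(Y=1) = 2/3, H(X|Y=1) = 0.9710
H(X|Y) = 0.3333×0.9710 + 0.6667×0.9710 = 0.9710 bits


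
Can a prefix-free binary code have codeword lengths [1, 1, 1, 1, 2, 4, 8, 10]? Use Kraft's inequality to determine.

Kraft inequality: Σ 2^(-l_i) ≤ 1 for prefix-free code
Calculating: 2^(-1) + 2^(-1) + 2^(-1) + 2^(-1) + 2^(-2) + 2^(-4) + 2^(-8) + 2^(-10)
= 0.5 + 0.5 + 0.5 + 0.5 + 0.25 + 0.0625 + 0.00390625 + 0.0009765625
= 2.3174
Since 2.3174 > 1, prefix-free code does not exist


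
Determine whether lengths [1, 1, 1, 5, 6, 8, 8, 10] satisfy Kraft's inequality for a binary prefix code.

Kraft inequality: Σ 2^(-l_i) ≤ 1 for prefix-free code
Calculating: 2^(-1) + 2^(-1) + 2^(-1) + 2^(-5) + 2^(-6) + 2^(-8) + 2^(-8) + 2^(-10)
= 0.5 + 0.5 + 0.5 + 0.03125 + 0.015625 + 0.00390625 + 0.00390625 + 0.0009765625
= 1.5557
Since 1.5557 > 1, prefix-free code does not exist


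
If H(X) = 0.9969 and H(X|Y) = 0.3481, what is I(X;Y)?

I(X;Y) = H(X) - H(X|Y)
I(X;Y) = 0.9969 - 0.3481 = 0.6488 bits


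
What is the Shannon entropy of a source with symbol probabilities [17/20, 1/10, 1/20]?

H(X) = -Σ p(x) log₂ p(x)
  -17/20 × log₂(17/20) = 0.1993
  -1/10 × log₂(1/10) = 0.3322
  -1/20 × log₂(1/20) = 0.2161
H(X) = 0.7476 bits


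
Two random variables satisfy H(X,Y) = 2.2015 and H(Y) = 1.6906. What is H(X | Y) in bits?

Chain rule: H(X,Y) = H(X|Y) + H(Y)
H(X|Y) = H(X,Y) - H(Y) = 2.2015 - 1.6906 = 0.5109 bits


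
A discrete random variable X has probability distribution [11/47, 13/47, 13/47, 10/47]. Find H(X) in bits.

H(X) = -Σ p(x) log₂ p(x)
  -11/47 × log₂(11/47) = 0.4904
  -13/47 × log₂(13/47) = 0.5128
  -13/47 × log₂(13/47) = 0.5128
  -10/47 × log₂(10/47) = 0.4750
H(X) = 1.9911 bits


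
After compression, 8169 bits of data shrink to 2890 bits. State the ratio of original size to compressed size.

Compression ratio = Original / Compressed
= 8169 / 2890 = 2.83:1


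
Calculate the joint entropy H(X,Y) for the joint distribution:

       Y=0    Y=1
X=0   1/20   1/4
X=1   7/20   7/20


H(X,Y) = -Σ p(x,y) log₂ p(x,y)
  p(0,0)=1/20: -0.0500 × log₂(0.0500) = 0.2161
  p(0,1)=1/4: -0.2500 × log₂(0.2500) = 0.5000
  p(1,0)=7/20: -0.3500 × log₂(0.3500) = 0.5301
  p(1,1)=7/20: -0.3500 × log₂(0.3500) = 0.5301
H(X,Y) = 1.7763 bits


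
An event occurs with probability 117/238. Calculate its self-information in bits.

Information content I(x) = -log₂(p(x))
I = -log₂(117/238) = -log₂(0.4916)
I = 1.0245 bits


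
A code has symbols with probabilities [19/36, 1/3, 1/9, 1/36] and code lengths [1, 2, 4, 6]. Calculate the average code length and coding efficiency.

Average length L = Σ p_i × l_i = 1.8056 bits
Entropy H = 1.5108 bits
Efficiency η = H/L × 100% = 83.67%


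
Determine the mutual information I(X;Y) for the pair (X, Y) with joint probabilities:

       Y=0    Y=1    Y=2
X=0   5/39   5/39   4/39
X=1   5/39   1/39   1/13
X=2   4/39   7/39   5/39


H(X) = 1.5461, H(Y) = 1.5821, H(X,Y) = 3.0586
I(X;Y) = H(X) + H(Y) - H(X,Y) = 0.0696 bits


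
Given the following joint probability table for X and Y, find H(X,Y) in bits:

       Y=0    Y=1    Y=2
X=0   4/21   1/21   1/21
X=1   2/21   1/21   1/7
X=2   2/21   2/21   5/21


H(X,Y) = -Σ p(x,y) log₂ p(x,y)
  p(0,0)=4/21: -0.1905 × log₂(0.1905) = 0.4557
  p(0,1)=1/21: -0.0476 × log₂(0.0476) = 0.2092
  p(0,2)=1/21: -0.0476 × log₂(0.0476) = 0.2092
  p(1,0)=2/21: -0.0952 × log₂(0.0952) = 0.3231
  p(1,1)=1/21: -0.0476 × log₂(0.0476) = 0.2092
  p(1,2)=1/7: -0.1429 × log₂(0.1429) = 0.4011
  p(2,0)=2/21: -0.0952 × log₂(0.0952) = 0.3231
  p(2,1)=2/21: -0.0952 × log₂(0.0952) = 0.3231
  p(2,2)=5/21: -0.2381 × log₂(0.2381) = 0.4929
H(X,Y) = 2.9464 bits


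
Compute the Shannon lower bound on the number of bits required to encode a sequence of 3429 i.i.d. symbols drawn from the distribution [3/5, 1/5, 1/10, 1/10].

Entropy H = 1.5710 bits/symbol
Minimum bits = H × n = 1.5710 × 3429
= 5386.79 bits


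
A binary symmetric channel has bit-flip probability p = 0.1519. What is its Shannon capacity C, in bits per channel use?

For BSC with error probability p:
C = 1 - H(p) where H(p) is binary entropy
H(0.1519) = -0.1519 × log₂(0.1519) - 0.8481 × log₂(0.8481)
H(p) = 0.6146
C = 1 - 0.6146 = 0.3854 bits/use


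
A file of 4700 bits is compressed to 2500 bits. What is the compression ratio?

Compression ratio = Original / Compressed
= 4700 / 2500 = 1.88:1


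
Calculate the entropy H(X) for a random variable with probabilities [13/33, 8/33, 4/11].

H(X) = -Σ p(x) log₂ p(x)
  -13/33 × log₂(13/33) = 0.5294
  -8/33 × log₂(8/33) = 0.4956
  -4/11 × log₂(4/11) = 0.5307
H(X) = 1.5557 bits


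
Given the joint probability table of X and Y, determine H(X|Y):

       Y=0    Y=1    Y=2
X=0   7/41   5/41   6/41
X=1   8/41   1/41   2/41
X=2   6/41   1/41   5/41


H(X|Y) = Σ_y p(y) H(X|Y=y)
  p(Y=0) = 21/41, H(X|Y=0) = 1.5751
  p(Y=1) = 7/41, H(X|Y=1) = 1.1488
  p(Y=2) = 13/41, H(X|Y=2) = 1.4605
H(X|Y) = 0.5122×1.5751 + 0.1707×1.1488 + 0.3171×1.4605 = 1.4660 bits


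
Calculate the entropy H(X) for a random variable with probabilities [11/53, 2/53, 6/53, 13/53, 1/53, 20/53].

H(X) = -Σ p(x) log₂ p(x)
  -11/53 × log₂(11/53) = 0.4708
  -2/53 × log₂(2/53) = 0.1784
  -6/53 × log₂(6/53) = 0.3558
  -13/53 × log₂(13/53) = 0.4973
  -1/53 × log₂(1/53) = 0.1081
  -20/53 × log₂(20/53) = 0.5306
H(X) = 2.1410 bits


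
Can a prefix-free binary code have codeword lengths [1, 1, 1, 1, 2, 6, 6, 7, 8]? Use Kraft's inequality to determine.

Kraft inequality: Σ 2^(-l_i) ≤ 1 for prefix-free code
Calculating: 2^(-1) + 2^(-1) + 2^(-1) + 2^(-1) + 2^(-2) + 2^(-6) + 2^(-6) + 2^(-7) + 2^(-8)
= 0.5 + 0.5 + 0.5 + 0.5 + 0.25 + 0.015625 + 0.015625 + 0.0078125 + 0.00390625
= 2.2930
Since 2.2930 > 1, prefix-free code does not exist


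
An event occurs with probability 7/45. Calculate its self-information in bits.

Information content I(x) = -log₂(p(x))
I = -log₂(7/45) = -log₂(0.1556)
I = 2.6845 bits


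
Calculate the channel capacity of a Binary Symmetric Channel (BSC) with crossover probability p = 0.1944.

For BSC with error probability p:
C = 1 - H(p) where H(p) is binary entropy
H(0.1944) = -0.1944 × log₂(0.1944) - 0.8056 × log₂(0.8056)
H(p) = 0.7106
C = 1 - 0.7106 = 0.2894 bits/use


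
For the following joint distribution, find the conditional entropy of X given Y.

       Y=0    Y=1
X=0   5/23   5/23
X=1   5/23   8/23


H(X|Y) = Σ_y p(y) H(X|Y=y)
  p(Y=0) = 10/23, H(X|Y=0) = 1.0000
  p(Y=1) = 13/23, H(X|Y=1) = 0.9612
H(X|Y) = 0.4348×1.0000 + 0.5652×0.9612 = 0.9781 bits


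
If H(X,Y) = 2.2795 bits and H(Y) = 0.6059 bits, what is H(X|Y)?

Chain rule: H(X,Y) = H(X|Y) + H(Y)
H(X|Y) = H(X,Y) - H(Y) = 2.2795 - 0.6059 = 1.6736 bits


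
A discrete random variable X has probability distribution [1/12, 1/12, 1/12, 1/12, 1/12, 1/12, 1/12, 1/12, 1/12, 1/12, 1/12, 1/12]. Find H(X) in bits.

H(X) = -Σ p(x) log₂ p(x)
  -1/12 × log₂(1/12) = 0.2987
  -1/12 × log₂(1/12) = 0.2987
  -1/12 × log₂(1/12) = 0.2987
  -1/12 × log₂(1/12) = 0.2987
  -1/12 × log₂(1/12) = 0.2987
  -1/12 × log₂(1/12) = 0.2987
  -1/12 × log₂(1/12) = 0.2987
  -1/12 × log₂(1/12) = 0.2987
  -1/12 × log₂(1/12) = 0.2987
  -1/12 × log₂(1/12) = 0.2987
  -1/12 × log₂(1/12) = 0.2987
  -1/12 × log₂(1/12) = 0.2987
H(X) = 3.5850 bits


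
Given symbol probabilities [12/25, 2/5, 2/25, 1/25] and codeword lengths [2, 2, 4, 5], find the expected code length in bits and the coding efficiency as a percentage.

Average length L = Σ p_i × l_i = 2.2800 bits
Entropy H = 1.5143 bits
Efficiency η = H/L × 100% = 66.42%


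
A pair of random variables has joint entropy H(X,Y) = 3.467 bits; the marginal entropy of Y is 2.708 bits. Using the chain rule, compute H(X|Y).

Chain rule: H(X,Y) = H(X|Y) + H(Y)
H(X|Y) = H(X,Y) - H(Y) = 3.467 - 2.708 = 0.759 bits


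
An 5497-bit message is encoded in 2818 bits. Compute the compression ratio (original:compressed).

Compression ratio = Original / Compressed
= 5497 / 2818 = 1.95:1


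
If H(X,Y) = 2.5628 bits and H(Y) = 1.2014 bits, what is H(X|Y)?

Chain rule: H(X,Y) = H(X|Y) + H(Y)
H(X|Y) = H(X,Y) - H(Y) = 2.5628 - 1.2014 = 1.3614 bits


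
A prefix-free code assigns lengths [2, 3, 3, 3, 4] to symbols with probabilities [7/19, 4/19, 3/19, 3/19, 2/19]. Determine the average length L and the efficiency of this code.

Average length L = Σ p_i × l_i = 2.7368 bits
Entropy H = 2.1868 bits
Efficiency η = H/L × 100% = 79.90%


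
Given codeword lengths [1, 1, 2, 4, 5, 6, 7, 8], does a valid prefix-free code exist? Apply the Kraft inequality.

Kraft inequality: Σ 2^(-l_i) ≤ 1 for prefix-free code
Calculating: 2^(-1) + 2^(-1) + 2^(-2) + 2^(-4) + 2^(-5) + 2^(-6) + 2^(-7) + 2^(-8)
= 0.5 + 0.5 + 0.25 + 0.0625 + 0.03125 + 0.015625 + 0.0078125 + 0.00390625
= 1.3711
Since 1.3711 > 1, prefix-free code does not exist


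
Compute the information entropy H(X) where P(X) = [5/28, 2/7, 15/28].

H(X) = -Σ p(x) log₂ p(x)
  -5/28 × log₂(5/28) = 0.4438
  -2/7 × log₂(2/7) = 0.5164
  -15/28 × log₂(15/28) = 0.4824
H(X) = 1.4426 bits


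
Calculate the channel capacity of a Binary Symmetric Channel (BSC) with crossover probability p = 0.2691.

For BSC with error probability p:
C = 1 - H(p) where H(p) is binary entropy
H(0.2691) = -0.2691 × log₂(0.2691) - 0.7309 × log₂(0.7309)
H(p) = 0.8402
C = 1 - 0.8402 = 0.1598 bits/use


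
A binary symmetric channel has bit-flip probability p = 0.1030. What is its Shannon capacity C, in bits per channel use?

For BSC with error probability p:
C = 1 - H(p) where H(p) is binary entropy
H(0.1030) = -0.1030 × log₂(0.1030) - 0.8970 × log₂(0.8970)
H(p) = 0.4784
C = 1 - 0.4784 = 0.5216 bits/use


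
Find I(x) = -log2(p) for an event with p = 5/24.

Information content I(x) = -log₂(p(x))
I = -log₂(5/24) = -log₂(0.2083)
I = 2.2630 bits


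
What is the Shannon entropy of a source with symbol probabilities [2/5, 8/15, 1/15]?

H(X) = -Σ p(x) log₂ p(x)
  -2/5 × log₂(2/5) = 0.5288
  -8/15 × log₂(8/15) = 0.4837
  -1/15 × log₂(1/15) = 0.2605
H(X) = 1.2729 bits


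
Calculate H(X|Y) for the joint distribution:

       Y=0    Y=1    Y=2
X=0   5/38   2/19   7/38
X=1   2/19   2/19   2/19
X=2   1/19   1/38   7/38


H(X|Y) = Σ_y p(y) H(X|Y=y)
  p(Y=0) = 11/38, H(X|Y=0) = 1.4949
  p(Y=1) = 9/38, H(X|Y=1) = 1.3921
  p(Y=2) = 9/19, H(X|Y=2) = 1.5420
H(X|Y) = 0.2895×1.4949 + 0.2368×1.3921 + 0.4737×1.5420 = 1.4929 bits


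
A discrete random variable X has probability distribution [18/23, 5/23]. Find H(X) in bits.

H(X) = -Σ p(x) log₂ p(x)
  -18/23 × log₂(18/23) = 0.2768
  -5/23 × log₂(5/23) = 0.4786
H(X) = 0.7554 bits


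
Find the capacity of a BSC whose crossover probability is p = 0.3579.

For BSC with error probability p:
C = 1 - H(p) where H(p) is binary entropy
H(0.3579) = -0.3579 × log₂(0.3579) - 0.6421 × log₂(0.6421)
H(p) = 0.9409
C = 1 - 0.9409 = 0.0591 bits/use


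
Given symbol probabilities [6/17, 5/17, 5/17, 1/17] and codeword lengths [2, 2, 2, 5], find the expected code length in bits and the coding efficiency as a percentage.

Average length L = Σ p_i × l_i = 2.1765 bits
Entropy H = 1.8093 bits
Efficiency η = H/L × 100% = 83.13%


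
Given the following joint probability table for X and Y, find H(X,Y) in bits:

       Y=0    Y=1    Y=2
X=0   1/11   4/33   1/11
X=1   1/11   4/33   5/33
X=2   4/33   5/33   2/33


H(X,Y) = -Σ p(x,y) log₂ p(x,y)
  p(0,0)=1/11: -0.0909 × log₂(0.0909) = 0.3145
  p(0,1)=4/33: -0.1212 × log₂(0.1212) = 0.3690
  p(0,2)=1/11: -0.0909 × log₂(0.0909) = 0.3145
  p(1,0)=1/11: -0.0909 × log₂(0.0909) = 0.3145
  p(1,1)=4/33: -0.1212 × log₂(0.1212) = 0.3690
  p(1,2)=5/33: -0.1515 × log₂(0.1515) = 0.4125
  p(2,0)=4/33: -0.1212 × log₂(0.1212) = 0.3690
  p(2,1)=5/33: -0.1515 × log₂(0.1515) = 0.4125
  p(2,2)=2/33: -0.0606 × log₂(0.0606) = 0.2451
H(X,Y) = 3.1206 bits


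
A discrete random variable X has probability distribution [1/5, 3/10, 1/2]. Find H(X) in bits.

H(X) = -Σ p(x) log₂ p(x)
  -1/5 × log₂(1/5) = 0.4644
  -3/10 × log₂(3/10) = 0.5211
  -1/2 × log₂(1/2) = 0.5000
H(X) = 1.4855 bits


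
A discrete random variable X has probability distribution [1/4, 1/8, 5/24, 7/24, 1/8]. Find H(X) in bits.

H(X) = -Σ p(x) log₂ p(x)
  -1/4 × log₂(1/4) = 0.5000
  -1/8 × log₂(1/8) = 0.3750
  -5/24 × log₂(5/24) = 0.4715
  -7/24 × log₂(7/24) = 0.5185
  -1/8 × log₂(1/8) = 0.3750
H(X) = 2.2399 bits


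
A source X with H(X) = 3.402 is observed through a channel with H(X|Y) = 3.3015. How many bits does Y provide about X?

I(X;Y) = H(X) - H(X|Y)
I(X;Y) = 3.402 - 3.3015 = 0.1005 bits


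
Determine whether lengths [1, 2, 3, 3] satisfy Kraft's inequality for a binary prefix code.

Kraft inequality: Σ 2^(-l_i) ≤ 1 for prefix-free code
Calculating: 2^(-1) + 2^(-2) + 2^(-3) + 2^(-3)
= 0.5 + 0.25 + 0.125 + 0.125
= 1.0000
Since 1.0000 ≤ 1, prefix-free code exists


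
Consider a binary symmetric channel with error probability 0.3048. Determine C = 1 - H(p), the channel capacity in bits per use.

For BSC with error probability p:
C = 1 - H(p) where H(p) is binary entropy
H(0.3048) = -0.3048 × log₂(0.3048) - 0.6952 × log₂(0.6952)
H(p) = 0.8871
C = 1 - 0.8871 = 0.1129 bits/use


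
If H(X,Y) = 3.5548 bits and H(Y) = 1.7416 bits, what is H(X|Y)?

Chain rule: H(X,Y) = H(X|Y) + H(Y)
H(X|Y) = H(X,Y) - H(Y) = 3.5548 - 1.7416 = 1.8132 bits


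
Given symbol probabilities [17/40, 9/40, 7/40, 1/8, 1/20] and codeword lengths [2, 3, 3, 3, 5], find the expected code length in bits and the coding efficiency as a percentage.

Average length L = Σ p_i × l_i = 2.6750 bits
Entropy H = 2.0400 bits
Efficiency η = H/L × 100% = 76.26%


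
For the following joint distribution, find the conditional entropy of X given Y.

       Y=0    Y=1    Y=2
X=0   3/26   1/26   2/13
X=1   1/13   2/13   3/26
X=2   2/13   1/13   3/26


H(X|Y) = Σ_y p(y) H(X|Y=y)
  p(Y=0) = 9/26, H(X|Y=0) = 1.5305
  p(Y=1) = 7/26, H(X|Y=1) = 1.3788
  p(Y=2) = 5/13, H(X|Y=2) = 1.5710
H(X|Y) = 0.3462×1.5305 + 0.2692×1.3788 + 0.3846×1.5710 = 1.5052 bits


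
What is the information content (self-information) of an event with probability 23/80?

Information content I(x) = -log₂(p(x))
I = -log₂(23/80) = -log₂(0.2875)
I = 1.7984 bits
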